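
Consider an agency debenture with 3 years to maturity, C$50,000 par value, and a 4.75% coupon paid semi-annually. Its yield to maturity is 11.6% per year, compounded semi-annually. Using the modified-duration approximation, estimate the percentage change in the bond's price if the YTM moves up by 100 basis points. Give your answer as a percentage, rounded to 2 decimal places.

Periodic yield y = 0.058. Modified duration first:
  t   CF        PV=CF/(1+0.058)^t    t·PV
  1     1,187.50     1,122.4008     1,122.4008
  2     1,187.50     1,060.8703     2,121.7406
  3     1,187.50     1,002.7129     3,008.1388
  4     1,187.50       947.7438     3,790.9752
  5     1,187.50       895.7881     4,478.9404
  6    51,187.50    36,496.3903   218,978.3421
  Σ                 41,525.9062   233,500.5377
P = 41,525.9062; D_Mac = 5.62301 half-year periods = 2.81150 yrs; D_mod = 2.81150/(1+0.058) = 2.65738 yrs.
ΔP/P ≈ -D_mod · Δy = -2.65738 × (+0.01) = -0.026574 = -2.6574%.

-2.66%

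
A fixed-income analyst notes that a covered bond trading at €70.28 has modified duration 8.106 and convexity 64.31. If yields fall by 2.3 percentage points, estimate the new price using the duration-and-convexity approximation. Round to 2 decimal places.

€84.58

Duration effect: -D_mod·Δy = -8.106 × (-0.023) = +0.186438
Convexity effect: ½·C·(Δy)² = 0.5 × 64.31 × (-0.023)² = +0.017009995
ΔP/P ≈ +0.186438 + 0.017009995 = +0.203447995
New price ≈ 70.28 × (1 + 0.203447995) = 84.5783250886.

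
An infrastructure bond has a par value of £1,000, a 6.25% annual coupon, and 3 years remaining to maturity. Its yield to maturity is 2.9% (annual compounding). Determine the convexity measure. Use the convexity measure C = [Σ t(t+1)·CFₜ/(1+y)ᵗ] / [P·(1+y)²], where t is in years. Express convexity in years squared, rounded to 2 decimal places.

10.50

With y = 0.029:
  t   CF        PV=CF/(1+0.029)^t    t·PV        t(t+1)·PV
  1        62.50        60.7386        60.7386         121.4772
  2        62.50        59.0268       118.0536         354.1608
  3     1,062.50       975.1756     2,925.5267      11,702.1069
  Σ                  1,094.9410     3,104.3189      12,177.7449
P = 1,094.9410.
Convexity = Σ t(t+1)·PV / [P·(1+y)²] = 12,177.7449 / (1,094.9410 × 1.058841) = 10.50378.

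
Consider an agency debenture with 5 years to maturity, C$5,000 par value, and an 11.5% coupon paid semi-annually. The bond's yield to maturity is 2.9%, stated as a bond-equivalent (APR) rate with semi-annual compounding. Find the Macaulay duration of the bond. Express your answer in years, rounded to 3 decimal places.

4.121 years

Periodic yield y = 0.0145. Discount each cash flow and weight by its period:
  t   CF        PV=CF/(1+0.0145)^t    t·PV
  1       287.50       283.3908       283.3908
  2       287.50       279.3404       558.6808
  3       287.50       275.3479       826.0436
  4       287.50       271.4124     1,085.6495
  5       287.50       267.5331     1,337.6657
  6       287.50       263.7094     1,582.2561
  7       287.50       259.9402     1,819.5816
  8       287.50       256.2250     2,049.7997
  9       287.50       252.5628     2,273.0652
  10    5,287.50     4,578.5701    45,785.7009
  Σ                  6,988.0320    57,601.8339
Price P = Σ PV = 6,988.0320.
Macaulay duration = Σ(t·PV) / P = 57,601.8339 / 6,988.0320 = 8.24293 half-year periods.
In years: 8.24293 / 2 = 4.12146 years.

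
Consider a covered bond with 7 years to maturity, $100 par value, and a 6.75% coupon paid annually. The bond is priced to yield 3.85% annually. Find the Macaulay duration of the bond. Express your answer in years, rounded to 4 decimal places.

Periodic yield y = 0.0385. Discount each cash flow and weight by its year:
  t   CF        PV=CF/(1+0.0385)^t    t·PV
  1         6.75         6.4998         6.4998
  2         6.75         6.2588        12.5176
  3         6.75         6.0268        18.0803
  4         6.75         5.8033        23.2133
  5         6.75         5.5882        27.9410
  6         6.75         5.3810        32.2861
  7       106.75        81.9450       573.6149
  Σ                    117.5029       694.1530
Price P = Σ PV = 117.5029.
Macaulay duration = Σ(t·PV) / P = 694.1530 / 117.5029 = 5.90754 years.

5.9075 years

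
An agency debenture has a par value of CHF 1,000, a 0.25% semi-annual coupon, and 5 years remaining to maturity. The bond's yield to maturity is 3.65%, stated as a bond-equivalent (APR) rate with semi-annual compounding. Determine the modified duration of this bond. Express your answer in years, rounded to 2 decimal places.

4.88 years

Periodic yield y = 0.01825. First find Macaulay duration:
  t   CF        PV=CF/(1+0.01825)^t    t·PV
  1         1.25         1.2276         1.2276
  2         1.25         1.2056         2.4112
  3         1.25         1.1840         3.5520
  4         1.25         1.1628         4.6511
  5         1.25         1.1419         5.7096
  6         1.25         1.1215         6.7288
  7         1.25         1.1014         7.7095
  8         1.25         1.0816         8.6530
  9         1.25         1.0622         9.5601
  10    1,001.25       835.5998     8,355.9983
  Σ                    845.8884     8,406.2010
P = 845.8884; Macaulay duration = 8,406.2010 / 845.8884 = 9.93772 half-year periods = 4.96886 years.
Modified duration = D_Mac / (1 + y) = 4.96886 / 1.01825 = 4.87980 years.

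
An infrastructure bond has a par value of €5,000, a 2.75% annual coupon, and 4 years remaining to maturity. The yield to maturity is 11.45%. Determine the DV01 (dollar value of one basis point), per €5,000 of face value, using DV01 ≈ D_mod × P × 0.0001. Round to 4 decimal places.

€1.2528

Periodic yield y = 0.1145.
  t   CF        PV=CF/(1+0.1145)^t    t·PV
  1       137.50       123.3737       123.3737
  2       137.50       110.6987       221.3974
  3       137.50        99.3259       297.9777
  4     5,137.50     3,329.9027    13,319.6108
  Σ                  3,663.3010    13,962.3596
P = 3,663.3010; D_Mac = 3.81141 yrs; D_mod = 3.41984 yrs.
DV01 ≈ 3.41984 × 3,663.3010 × 0.0001 = 1.252791.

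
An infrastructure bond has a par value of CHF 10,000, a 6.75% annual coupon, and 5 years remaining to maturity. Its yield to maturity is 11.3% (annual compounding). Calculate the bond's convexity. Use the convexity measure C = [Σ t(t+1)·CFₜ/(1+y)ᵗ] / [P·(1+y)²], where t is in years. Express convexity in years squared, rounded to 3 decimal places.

20.025

With y = 0.113:
  t   CF        PV=CF/(1+0.113)^t    t·PV        t(t+1)·PV
  1       675.00       606.4690       606.4690       1,212.9380
  2       675.00       544.8958     1,089.7916       3,269.3747
  3       675.00       489.5739     1,468.7218       5,874.8871
  4       675.00       439.8688     1,759.4750       8,797.3751
  5    10,675.00     6,250.1733    31,250.8667     187,505.2002
  Σ                  8,330.9808    36,175.3241     206,659.7751
P = 8,330.9808.
Convexity = Σ t(t+1)·PV / [P·(1+y)²] = 206,659.7751 / (8,330.9808 × 1.238769) = 20.02486.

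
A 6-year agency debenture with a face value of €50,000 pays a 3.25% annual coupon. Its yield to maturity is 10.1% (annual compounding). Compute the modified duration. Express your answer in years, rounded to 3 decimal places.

Periodic yield y = 0.101. First find Macaulay duration:
  t   CF        PV=CF/(1+0.101)^t    t·PV
  1     1,625.00     1,475.9310     1,475.9310
  2     1,625.00     1,340.5368     2,681.0735
  3     1,625.00     1,217.5629     3,652.6887
  4     1,625.00     1,105.8700     4,423.4801
  5     1,625.00     1,004.4233     5,022.1164
  6    51,625.00    28,982.5204   173,895.1226
  Σ                 35,126.8444   191,150.4124
P = 35,126.8444; Macaulay duration = 191,150.4124 / 35,126.8444 = 5.44172 years.
Modified duration = D_Mac / (1 + y) = 5.44172 / 1.101 = 4.94252 years.

4.943 years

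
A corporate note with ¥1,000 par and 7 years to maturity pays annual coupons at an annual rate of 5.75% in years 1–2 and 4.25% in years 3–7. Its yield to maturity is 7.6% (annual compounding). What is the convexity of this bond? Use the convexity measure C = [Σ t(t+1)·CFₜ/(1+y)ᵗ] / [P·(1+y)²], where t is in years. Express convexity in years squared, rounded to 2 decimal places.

39.06

With y = 0.076:
  t   CF        PV=CF/(1+0.076)^t    t·PV        t(t+1)·PV
  1        57.50        53.4387        53.4387         106.8773
  2        57.50        49.6642        99.3284         297.9851
  3        42.50        34.1155       102.3466         409.3864
  4        42.50        31.7059       126.8235         634.1176
  5        42.50        29.4664       147.3322         883.9930
  6        42.50        27.3852       164.3110       1,150.1768
  7     1,042.50       624.2954     4,370.0681      34,960.5448
  Σ                    850.0713     5,063.6484      38,443.0810
P = 850.0713.
Convexity = Σ t(t+1)·PV / [P·(1+y)²] = 38,443.0810 / (850.0713 × 1.157776) = 39.06054.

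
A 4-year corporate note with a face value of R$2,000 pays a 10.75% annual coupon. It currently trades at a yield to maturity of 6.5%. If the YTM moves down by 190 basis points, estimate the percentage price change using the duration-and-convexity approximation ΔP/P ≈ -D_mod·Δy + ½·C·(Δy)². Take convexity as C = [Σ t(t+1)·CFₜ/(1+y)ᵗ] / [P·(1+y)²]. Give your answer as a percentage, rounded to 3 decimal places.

With y = 0.065:
  t   CF        PV=CF/(1+0.065)^t    t·PV        t(t+1)·PV
  1       215.00       201.8779       201.8779         403.7559
  2       215.00       189.5567       379.1135       1,137.3405
  3       215.00       177.9876       533.9627       2,135.8507
  4     2,215.00     1,721.7706     6,887.0826      34,435.4129
  Σ                  2,291.1929     8,002.0367      38,112.3599
P = 2,291.1929; D_Mac = 3.49252 yrs; D_mod = 3.27936 yrs; C = 14.66577.
Duration effect: -3.27936 × (-0.019) = +0.062308
Convexity effect: 0.5 × 14.66577 × (-0.019)² = +0.0026472
ΔP/P ≈ +0.062308 + 0.0026472 = +0.064955 = +6.4955%.

+6.496%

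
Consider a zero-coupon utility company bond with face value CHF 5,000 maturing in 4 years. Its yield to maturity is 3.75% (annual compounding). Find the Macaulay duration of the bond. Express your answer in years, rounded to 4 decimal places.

A zero-coupon bond has a single cash flow at maturity, so its Macaulay duration equals its maturity: 4 years.

4.0000 years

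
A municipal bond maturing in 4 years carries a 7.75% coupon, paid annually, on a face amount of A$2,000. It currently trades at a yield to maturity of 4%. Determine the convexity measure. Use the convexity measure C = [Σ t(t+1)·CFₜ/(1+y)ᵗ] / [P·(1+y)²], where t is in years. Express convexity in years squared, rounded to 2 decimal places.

16.13

With y = 0.04:
  t   CF        PV=CF/(1+0.04)^t    t·PV        t(t+1)·PV
  1       155.00       149.0385       149.0385         298.0769
  2       155.00       143.3062       286.6124         859.8373
  3       155.00       137.7944       413.3833       1,653.5332
  4     2,155.00     1,842.1030     7,368.4121      36,842.0606
  Σ                  2,272.2421     8,217.4463      39,653.5081
P = 2,272.2421.
Convexity = Σ t(t+1)·PV / [P·(1+y)²] = 39,653.5081 / (2,272.2421 × 1.081600) = 16.13468.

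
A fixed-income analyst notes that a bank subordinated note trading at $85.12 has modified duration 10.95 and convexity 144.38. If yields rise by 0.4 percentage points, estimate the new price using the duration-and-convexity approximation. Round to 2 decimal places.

$81.49

Duration effect: -D_mod·Δy = -10.95 × (+0.004) = -0.043800
Convexity effect: ½·C·(Δy)² = 0.5 × 144.38 × (0.004)² = +0.00115504
ΔP/P ≈ -0.043800 + 0.00115504 = -0.04264496
New price ≈ 85.12 × (1 - 0.04264496) = 81.4900610048.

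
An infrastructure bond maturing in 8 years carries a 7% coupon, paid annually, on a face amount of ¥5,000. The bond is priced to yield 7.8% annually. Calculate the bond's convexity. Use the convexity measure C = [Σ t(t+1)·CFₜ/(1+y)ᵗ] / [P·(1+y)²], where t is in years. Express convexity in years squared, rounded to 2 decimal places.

With y = 0.078:
  t   CF        PV=CF/(1+0.078)^t    t·PV        t(t+1)·PV
  1       350.00       324.6753       324.6753         649.3506
  2       350.00       301.1830       602.3661       1,807.0983
  3       350.00       279.3906       838.1717       3,352.6870
  4       350.00       259.1749     1,036.6997       5,183.4987
  5       350.00       240.4220     1,202.1101       7,212.6606
  6       350.00       223.0260     1,338.1560       9,367.0917
  7       350.00       206.8887     1,448.2207      11,585.7658
  8     5,350.00     2,933.6189    23,468.9512     211,220.5609
  Σ                  4,768.3795    30,259.3509     250,378.7136
P = 4,768.3795.
Convexity = Σ t(t+1)·PV / [P·(1+y)²] = 250,378.7136 / (4,768.3795 × 1.162084) = 45.18446.

45.18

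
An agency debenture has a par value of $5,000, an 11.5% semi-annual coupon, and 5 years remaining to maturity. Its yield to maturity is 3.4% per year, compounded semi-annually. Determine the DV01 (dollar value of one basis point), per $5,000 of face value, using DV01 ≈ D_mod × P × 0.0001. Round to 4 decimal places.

$2.7683

Periodic yield y = 0.017.
  t   CF        PV=CF/(1+0.017)^t    t·PV
  1       287.50       282.6942       282.6942
  2       287.50       277.9687       555.9375
  3       287.50       273.3223       819.9668
  4       287.50       268.7534     1,075.0138
  5       287.50       264.2610     1,321.3050
  6       287.50       259.8437     1,559.0620
  7       287.50       255.5002     1,788.5011
  8       287.50       251.2293     2,009.8341
  9       287.50       247.0298     2,223.2678
  10    5,287.50     4,467.2561    44,672.5611
  Σ                  6,847.8586    56,308.1433
P = 6,847.8586; D_Mac = 8.22274 half-year periods = 4.11137 yrs; D_mod = 4.04264 yrs.
DV01 ≈ 4.04264 × 6,847.8586 × 0.0001 = 2.768345.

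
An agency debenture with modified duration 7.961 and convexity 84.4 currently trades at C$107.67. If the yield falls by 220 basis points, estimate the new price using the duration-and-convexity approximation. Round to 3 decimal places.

Duration effect: -D_mod·Δy = -7.961 × (-0.022) = +0.175142
Convexity effect: ½·C·(Δy)² = 0.5 × 84.4 × (-0.022)² = +0.0204248
ΔP/P ≈ +0.175142 + 0.0204248 = +0.1955668
New price ≈ 107.67 × (1 + 0.1955668) = 128.726677356.

C$128.727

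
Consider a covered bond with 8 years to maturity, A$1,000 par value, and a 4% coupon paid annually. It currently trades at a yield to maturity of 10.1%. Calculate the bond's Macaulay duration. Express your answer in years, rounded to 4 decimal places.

6.7414 years

Periodic yield y = 0.101. Discount each cash flow and weight by its year:
  t   CF        PV=CF/(1+0.101)^t    t·PV
  1        40.00        36.3306        36.3306
  2        40.00        32.9978        65.9957
  3        40.00        29.9708        89.9123
  4        40.00        27.2214       108.8857
  5        40.00        24.7243       123.6213
  6        40.00        22.4562       134.7371
  7        40.00        20.3962       142.7732
  8     1,040.00       481.6536     3,853.2286
  Σ                    675.7508     4,555.4846
Price P = Σ PV = 675.7508.
Macaulay duration = Σ(t·PV) / P = 4,555.4846 / 675.7508 = 6.74137 years.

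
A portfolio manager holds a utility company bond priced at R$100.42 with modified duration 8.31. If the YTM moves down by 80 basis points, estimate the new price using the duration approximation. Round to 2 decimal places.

R$107.10

Duration approximation: ΔP/P ≈ -D_mod · Δy = -8.31 × (-0.008) = +0.066480.
New price ≈ 100.42 × (1 + 0.066480) = 107.0959216.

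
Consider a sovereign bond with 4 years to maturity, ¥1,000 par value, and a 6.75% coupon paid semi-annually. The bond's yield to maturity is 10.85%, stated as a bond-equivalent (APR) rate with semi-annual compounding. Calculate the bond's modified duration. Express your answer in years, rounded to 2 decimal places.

Periodic yield y = 0.05425. First find Macaulay duration:
  t   CF        PV=CF/(1+0.05425)^t    t·PV
  1        33.75        32.0133        32.0133
  2        33.75        30.3659        60.7319
  3        33.75        28.8033        86.4100
  4        33.75        27.3212       109.2847
  5        33.75        25.9153       129.5763
  6        33.75        24.5817       147.4903
  7        33.75        23.3168       163.2174
  8     1,033.75       677.4335     5,419.4677
  Σ                    869.7509     6,148.1916
P = 869.7509; Macaulay duration = 6,148.1916 / 869.7509 = 7.06891 half-year periods = 3.53446 years.
Modified duration = D_Mac / (1 + y) = 3.53446 / 1.05425 = 3.35258 years.

3.35 years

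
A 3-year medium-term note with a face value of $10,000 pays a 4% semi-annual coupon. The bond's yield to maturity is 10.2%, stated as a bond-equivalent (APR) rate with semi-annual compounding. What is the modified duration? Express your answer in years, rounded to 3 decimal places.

Periodic yield y = 0.051. First find Macaulay duration:
  t   CF        PV=CF/(1+0.051)^t    t·PV
  1       200.00       190.2950       190.2950
  2       200.00       181.0609       362.1217
  3       200.00       172.2748       516.8245
  4       200.00       163.9152       655.6607
  5       200.00       155.9611       779.8057
  6    10,200.00     7,568.0480    45,408.2878
  Σ                  8,431.5549    47,912.9953
P = 8,431.5549; Macaulay duration = 47,912.9953 / 8,431.5549 = 5.68258 half-year periods = 2.84129 years.
Modified duration = D_Mac / (1 + y) = 2.84129 / 1.051 = 2.70342 years.

2.703 years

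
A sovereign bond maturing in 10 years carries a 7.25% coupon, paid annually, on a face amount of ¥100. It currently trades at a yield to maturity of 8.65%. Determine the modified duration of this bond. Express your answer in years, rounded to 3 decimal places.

6.726 years

Periodic yield y = 0.0865. First find Macaulay duration:
  t   CF        PV=CF/(1+0.0865)^t    t·PV
  1         7.25         6.6728         6.6728
  2         7.25         6.1416        12.2831
  3         7.25         5.6526        16.9578
  4         7.25         5.2026        20.8103
  5         7.25         4.7884        23.9419
  6         7.25         4.4072        26.4430
  7         7.25         4.0563        28.3941
  8         7.25         3.7334        29.8669
  9         7.25         3.4361        30.9252
  10      107.25        46.7843       467.8428
  Σ                     90.8752       664.1381
P = 90.8752; Macaulay duration = 664.1381 / 90.8752 = 7.30824 years.
Modified duration = D_Mac / (1 + y) = 7.30824 / 1.0865 = 6.72641 years.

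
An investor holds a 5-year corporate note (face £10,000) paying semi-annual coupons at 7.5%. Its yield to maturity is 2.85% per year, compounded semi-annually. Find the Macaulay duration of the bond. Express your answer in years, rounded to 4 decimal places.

Periodic yield y = 0.01425. Discount each cash flow and weight by its period:
  t   CF        PV=CF/(1+0.01425)^t    t·PV
  1       375.00       369.7313       369.7313
  2       375.00       364.5367       729.0734
  3       375.00       359.4150     1,078.2451
  4       375.00       354.3653     1,417.4612
  5       375.00       349.3866     1,746.9328
  6       375.00       344.4777     2,066.8665
  7       375.00       339.6379     2,377.4653
  8       375.00       334.8661     2,678.9285
  9       375.00       330.1613     2,971.4514
  10   10,375.00     9,006.1244    90,061.2440
  Σ                 12,152.7023   105,497.3995
Price P = Σ PV = 12,152.7023.
Macaulay duration = Σ(t·PV) / P = 105,497.3995 / 12,152.7023 = 8.68098 half-year periods.
In years: 8.68098 / 2 = 4.34049 years.

4.3405 years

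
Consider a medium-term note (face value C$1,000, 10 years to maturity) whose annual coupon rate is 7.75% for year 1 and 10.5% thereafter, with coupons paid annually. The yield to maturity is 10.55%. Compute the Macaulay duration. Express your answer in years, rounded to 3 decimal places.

Periodic yield y = 0.1055. Discount each cash flow and weight by its year:
  t   CF        PV=CF/(1+0.1055)^t    t·PV
  1        77.50        70.1040        70.1040
  2       105.00        85.9156       171.8311
  3       105.00        77.7165       233.1494
  4       105.00        70.2998       281.1993
  5       105.00        63.5910       317.9549
  6       105.00        57.5224       345.1343
  7       105.00        52.0329       364.2303
  8       105.00        47.0673       376.5384
  9       105.00        42.5756       383.1802
  10    1,105.00       405.2983     4,052.9832
  Σ                    972.1234     6,596.3053
Price P = Σ PV = 972.1234.
Macaulay duration = Σ(t·PV) / P = 6,596.3053 / 972.1234 = 6.78546 years.

6.785 years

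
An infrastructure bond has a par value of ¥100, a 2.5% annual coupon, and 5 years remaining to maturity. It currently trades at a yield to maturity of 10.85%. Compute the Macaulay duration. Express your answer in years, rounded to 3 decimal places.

Periodic yield y = 0.1085. Discount each cash flow and weight by its year:
  t   CF        PV=CF/(1+0.1085)^t    t·PV
  1         2.50         2.2553         2.2553
  2         2.50         2.0346         4.0691
  3         2.50         1.8354         5.5062
  4         2.50         1.6558         6.6230
  5       102.50        61.2414       306.2072
  Σ                     69.0225       324.6609
Price P = Σ PV = 69.0225.
Macaulay duration = Σ(t·PV) / P = 324.6609 / 69.0225 = 4.70370 years.

4.704 years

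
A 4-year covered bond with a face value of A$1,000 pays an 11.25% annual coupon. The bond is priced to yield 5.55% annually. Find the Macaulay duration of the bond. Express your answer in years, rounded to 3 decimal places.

Periodic yield y = 0.0555. Discount each cash flow and weight by its year:
  t   CF        PV=CF/(1+0.0555)^t    t·PV
  1       112.50       106.5846       106.5846
  2       112.50       100.9802       201.9603
  3       112.50        95.6704       287.0113
  4     1,112.50       896.3282     3,585.3129
  Σ                  1,199.5634     4,180.8691
Price P = Σ PV = 1,199.5634.
Macaulay duration = Σ(t·PV) / P = 4,180.8691 / 1,199.5634 = 3.48533 years.

3.485 years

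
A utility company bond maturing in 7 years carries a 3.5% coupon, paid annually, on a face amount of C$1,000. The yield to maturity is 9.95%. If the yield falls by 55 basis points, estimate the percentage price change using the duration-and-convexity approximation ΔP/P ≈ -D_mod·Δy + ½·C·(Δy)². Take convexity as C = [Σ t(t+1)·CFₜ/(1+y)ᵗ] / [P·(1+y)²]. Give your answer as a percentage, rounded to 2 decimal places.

With y = 0.0995:
  t   CF        PV=CF/(1+0.0995)^t    t·PV        t(t+1)·PV
  1        35.00        31.8327        31.8327          63.6653
  2        35.00        28.9519        57.9039         173.7116
  3        35.00        26.3319        78.9957         315.9829
  4        35.00        23.9490        95.7959         478.9797
  5        35.00        21.7817       108.9085         653.4512
  6        35.00        19.8106       118.8633         832.0433
  7     1,035.00       532.8117     3,729.6816      29,837.4525
  Σ                    685.4694     4,221.9816      32,355.2865
P = 685.4694; D_Mac = 6.15926 yrs; D_mod = 5.60187 yrs; C = 39.04512.
Duration effect: -5.60187 × (-0.0055) = +0.030810
Convexity effect: 0.5 × 39.04512 × (-0.0055)² = +0.0005906
ΔP/P ≈ +0.030810 + 0.0005906 = +0.031401 = +3.1401%.

+3.14%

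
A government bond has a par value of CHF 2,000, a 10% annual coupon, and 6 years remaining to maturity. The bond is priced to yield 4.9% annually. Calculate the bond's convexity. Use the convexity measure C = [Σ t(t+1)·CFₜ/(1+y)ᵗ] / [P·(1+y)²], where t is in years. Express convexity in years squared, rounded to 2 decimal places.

With y = 0.049:
  t   CF        PV=CF/(1+0.049)^t    t·PV        t(t+1)·PV
  1       200.00       190.6578       190.6578         381.3155
  2       200.00       181.7519       363.5038       1,090.5115
  3       200.00       173.2621       519.7862       2,079.1450
  4       200.00       165.1688       660.6752       3,303.3762
  5       200.00       157.4536       787.2679       4,723.6076
  6     2,200.00     1,651.0862     9,906.5173      69,345.6211
  Σ                  2,519.3804    12,428.4083      80,923.5769
P = 2,519.3804.
Convexity = Σ t(t+1)·PV / [P·(1+y)²] = 80,923.5769 / (2,519.3804 × 1.100401) = 29.18975.

29.19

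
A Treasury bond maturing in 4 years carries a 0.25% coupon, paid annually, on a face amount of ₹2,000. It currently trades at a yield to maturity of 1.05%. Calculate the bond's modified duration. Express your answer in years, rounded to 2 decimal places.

3.94 years

Periodic yield y = 0.0105. First find Macaulay duration:
  t   CF        PV=CF/(1+0.0105)^t    t·PV
  1         5.00         4.9480         4.9480
  2         5.00         4.8966         9.7933
  3         5.00         4.8458        14.5373
  4     2,005.00     1,922.9549     7,691.8197
  Σ                  1,937.6454     7,721.0983
P = 1,937.6454; Macaulay duration = 7,721.0983 / 1,937.6454 = 3.98478 years.
Modified duration = D_Mac / (1 + y) = 3.98478 / 1.0105 = 3.94338 years.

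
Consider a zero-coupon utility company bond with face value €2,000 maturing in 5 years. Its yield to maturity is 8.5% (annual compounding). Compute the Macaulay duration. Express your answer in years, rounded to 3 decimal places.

A zero-coupon bond has a single cash flow at maturity, so its Macaulay duration equals its maturity: 5 years.

5.000 years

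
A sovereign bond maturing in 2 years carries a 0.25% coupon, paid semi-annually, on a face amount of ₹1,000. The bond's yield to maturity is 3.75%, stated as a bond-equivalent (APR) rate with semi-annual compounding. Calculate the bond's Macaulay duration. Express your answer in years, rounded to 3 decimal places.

1.996 years

Periodic yield y = 0.01875. Discount each cash flow and weight by its period:
  t   CF        PV=CF/(1+0.01875)^t    t·PV
  1         1.25         1.2270         1.2270
  2         1.25         1.2044         2.4088
  3         1.25         1.1822         3.5467
  4     1,001.25       929.5485     3,718.1939
  Σ                    933.1621     3,725.3764
Price P = Σ PV = 933.1621.
Macaulay duration = Σ(t·PV) / P = 3,725.3764 / 933.1621 = 3.99221 half-year periods.
In years: 3.99221 / 2 = 1.99610 years.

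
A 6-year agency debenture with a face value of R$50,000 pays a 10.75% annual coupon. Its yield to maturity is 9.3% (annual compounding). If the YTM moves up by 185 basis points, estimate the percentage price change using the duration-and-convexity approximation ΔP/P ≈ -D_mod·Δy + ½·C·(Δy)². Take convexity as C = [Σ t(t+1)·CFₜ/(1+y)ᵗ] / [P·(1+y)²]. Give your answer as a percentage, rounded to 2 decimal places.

With y = 0.093:
  t   CF        PV=CF/(1+0.093)^t    t·PV        t(t+1)·PV
  1     5,375.00     4,917.6578     4,917.6578       9,835.3156
  2     5,375.00     4,499.2295     8,998.4590      26,995.3769
  3     5,375.00     4,116.4039    12,349.2117      49,396.8470
  4     5,375.00     3,766.1518    15,064.6072      75,323.0360
  5     5,375.00     3,445.7016    17,228.5078     103,371.0466
  6    55,375.00    32,478.2610   194,869.5660   1,364,086.9620
  Σ                 53,223.4056   253,428.0095   1,629,008.5841
P = 53,223.4056; D_Mac = 4.76159 yrs; D_mod = 4.35644 yrs; C = 25.62007.
Duration effect: -4.35644 × (+0.0185) = -0.080594
Convexity effect: 0.5 × 25.62007 × (0.0185)² = +0.0043842
ΔP/P ≈ -0.080594 + 0.0043842 = -0.076210 = -7.6210%.

-7.62%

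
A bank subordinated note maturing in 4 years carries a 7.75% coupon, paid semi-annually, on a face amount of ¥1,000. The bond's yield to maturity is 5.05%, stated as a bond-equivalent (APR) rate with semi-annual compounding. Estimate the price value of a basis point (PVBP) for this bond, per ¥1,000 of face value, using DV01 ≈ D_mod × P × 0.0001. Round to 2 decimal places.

¥0.38

Periodic yield y = 0.02525.
  t   CF        PV=CF/(1+0.02525)^t    t·PV
  1        38.75        37.7957        37.7957
  2        38.75        36.8648        73.7296
  3        38.75        35.9569       107.8707
  4        38.75        35.0714       140.2854
  5        38.75        34.2076       171.0381
  6        38.75        33.3651       200.1909
  7        38.75        32.5434       227.8040
  8     1,038.75       850.8888     6,807.1105
  Σ                  1,096.6938     7,765.8249
P = 1,096.6938; D_Mac = 7.08112 half-year periods = 3.54056 yrs; D_mod = 3.45336 yrs.
DV01 ≈ 3.45336 × 1,096.6938 × 0.0001 = 0.378728.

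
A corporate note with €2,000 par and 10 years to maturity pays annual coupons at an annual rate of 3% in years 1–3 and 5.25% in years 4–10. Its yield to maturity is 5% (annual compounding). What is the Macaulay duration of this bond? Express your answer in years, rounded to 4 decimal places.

8.4399 years

Periodic yield y = 0.05. Discount each cash flow and weight by its year:
  t   CF        PV=CF/(1+0.05)^t    t·PV
  1        60.00        57.1429        57.1429
  2        60.00        54.4218       108.8435
  3        60.00        51.8303       155.4908
  4       105.00        86.3838       345.5350
  5       105.00        82.2702       411.3512
  6       105.00        78.3526       470.1157
  7       105.00        74.6215       522.3508
  8       105.00        71.0681       568.5451
  9       105.00        67.6839       609.1554
  10    2,105.00     1,292.2874    12,922.8740
  Σ                  1,916.0625    16,171.4044
Price P = Σ PV = 1,916.0625.
Macaulay duration = Σ(t·PV) / P = 16,171.4044 / 1,916.0625 = 8.43991 years.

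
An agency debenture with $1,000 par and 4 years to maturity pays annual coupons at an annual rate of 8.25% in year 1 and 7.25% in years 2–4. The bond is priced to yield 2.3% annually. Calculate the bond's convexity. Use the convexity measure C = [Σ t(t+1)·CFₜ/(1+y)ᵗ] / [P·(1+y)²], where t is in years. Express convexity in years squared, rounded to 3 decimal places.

With y = 0.023:
  t   CF        PV=CF/(1+0.023)^t    t·PV        t(t+1)·PV
  1        82.50        80.6452        80.6452         161.2903
  2        72.50        69.2766       138.5533         415.6598
  3        72.50        67.7191       203.1573         812.6291
  4     1,072.50       979.2527     3,917.0107      19,585.0535
  Σ                  1,196.8936     4,339.3664      20,974.6326
P = 1,196.8936.
Convexity = Σ t(t+1)·PV / [P·(1+y)²] = 20,974.6326 / (1,196.8936 × 1.046529) = 16.74509.

16.745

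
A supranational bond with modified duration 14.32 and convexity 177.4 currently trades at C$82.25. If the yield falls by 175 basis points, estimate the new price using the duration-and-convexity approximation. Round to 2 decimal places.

C$105.10

Duration effect: -D_mod·Δy = -14.32 × (-0.0175) = +0.250600
Convexity effect: ½·C·(Δy)² = 0.5 × 177.4 × (-0.0175)² = +0.027164375
ΔP/P ≈ +0.250600 + 0.027164375 = +0.277764375
New price ≈ 82.25 × (1 + 0.277764375) = 105.09611984375.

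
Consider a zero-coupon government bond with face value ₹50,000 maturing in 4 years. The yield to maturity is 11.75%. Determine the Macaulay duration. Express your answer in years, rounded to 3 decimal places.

A zero-coupon bond has a single cash flow at maturity, so its Macaulay duration equals its maturity: 4 years.

4.000 years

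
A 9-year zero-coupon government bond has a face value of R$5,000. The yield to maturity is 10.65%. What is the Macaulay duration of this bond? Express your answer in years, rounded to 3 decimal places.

9.000 years

A zero-coupon bond has a single cash flow at maturity, so its Macaulay duration equals its maturity: 9 years.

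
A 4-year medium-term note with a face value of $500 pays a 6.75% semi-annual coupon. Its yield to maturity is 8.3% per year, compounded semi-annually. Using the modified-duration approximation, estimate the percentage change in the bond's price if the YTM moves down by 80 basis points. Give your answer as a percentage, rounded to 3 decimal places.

Periodic yield y = 0.0415. Modified duration first:
  t   CF        PV=CF/(1+0.0415)^t    t·PV
  1       16.875        16.2026        16.2026
  2       16.875        15.5570        31.1140
  3       16.875        14.9371        44.8113
  4       16.875        14.3419        57.3676
  5       16.875        13.7704        68.8521
  6       16.875        13.2217        79.3304
  7       16.875        12.6949        88.8642
  8      516.875       373.3459     2,986.7668
  Σ                    474.0715     3,373.3089
P = 474.0715; D_Mac = 7.11561 half-year periods = 3.55781 yrs; D_mod = 3.55781/(1+0.0415) = 3.41604 yrs.
ΔP/P ≈ -D_mod · Δy = -3.41604 × (-0.008) = +0.027328 = +2.7328%.

+2.733%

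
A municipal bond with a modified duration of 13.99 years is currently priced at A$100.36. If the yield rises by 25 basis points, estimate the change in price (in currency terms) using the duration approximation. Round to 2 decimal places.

-A$3.51

Duration approximation: ΔP/P ≈ -D_mod · Δy = -13.99 × (+0.0025) = -0.034975.
ΔP ≈ 100.36 × (-0.034975) = -3.510091.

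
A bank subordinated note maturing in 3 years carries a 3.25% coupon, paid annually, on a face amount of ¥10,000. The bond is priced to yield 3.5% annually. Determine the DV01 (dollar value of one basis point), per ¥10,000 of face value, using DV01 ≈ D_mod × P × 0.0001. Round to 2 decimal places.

¥2.79

Periodic yield y = 0.035.
  t   CF        PV=CF/(1+0.035)^t    t·PV
  1       325.00       314.0097       314.0097
  2       325.00       303.3910       606.7820
  3    10,325.00     9,312.5584    27,937.6753
  Σ                  9,929.9591    28,858.4669
P = 9,929.9591; D_Mac = 2.90620 yrs; D_mod = 2.80792 yrs.
DV01 ≈ 2.80792 × 9,929.9591 × 0.0001 = 2.788258.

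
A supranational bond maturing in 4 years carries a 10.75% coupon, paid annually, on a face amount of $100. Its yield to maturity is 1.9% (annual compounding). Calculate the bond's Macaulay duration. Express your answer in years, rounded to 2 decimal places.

Periodic yield y = 0.019. Discount each cash flow and weight by its year:
  t   CF        PV=CF/(1+0.019)^t    t·PV
  1        10.75        10.5496        10.5496
  2        10.75        10.3529        20.7057
  3        10.75        10.1598        30.4795
  4       110.75       102.7181       410.8724
  Σ                    133.7803       472.6071
Price P = Σ PV = 133.7803.
Macaulay duration = Σ(t·PV) / P = 472.6071 / 133.7803 = 3.53271 years.

3.53 years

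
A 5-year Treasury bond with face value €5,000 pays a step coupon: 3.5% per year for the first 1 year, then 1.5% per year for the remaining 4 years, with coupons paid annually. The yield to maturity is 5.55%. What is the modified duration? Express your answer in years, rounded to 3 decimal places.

Periodic yield y = 0.0555. First find Macaulay duration:
  t   CF        PV=CF/(1+0.0555)^t    t·PV
  1       175.00       165.7982       165.7982
  2        75.00        67.3201       134.6402
  3        75.00        63.7803       191.3409
  4        75.00        60.4266       241.7065
  5     5,075.00     3,873.8684    19,369.3418
  Σ                  4,231.1936    20,102.8276
P = 4,231.1936; Macaulay duration = 20,102.8276 / 4,231.1936 = 4.75110 years.
Modified duration = D_Mac / (1 + y) = 4.75110 / 1.0555 = 4.50128 years.

4.501 years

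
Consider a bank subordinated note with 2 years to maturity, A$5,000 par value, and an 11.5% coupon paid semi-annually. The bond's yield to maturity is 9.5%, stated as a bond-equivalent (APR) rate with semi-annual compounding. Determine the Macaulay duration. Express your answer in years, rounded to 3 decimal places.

Periodic yield y = 0.0475. Discount each cash flow and weight by its period:
  t   CF        PV=CF/(1+0.0475)^t    t·PV
  1       287.50       274.4630       274.4630
  2       287.50       262.0172       524.0344
  3       287.50       250.1357       750.4072
  4     5,287.50     4,391.7161    17,566.8642
  Σ                  5,178.3320    19,115.7689
Price P = Σ PV = 5,178.3320.
Macaulay duration = Σ(t·PV) / P = 19,115.7689 / 5,178.3320 = 3.69149 half-year periods.
In years: 3.69149 / 2 = 1.84575 years.

1.846 years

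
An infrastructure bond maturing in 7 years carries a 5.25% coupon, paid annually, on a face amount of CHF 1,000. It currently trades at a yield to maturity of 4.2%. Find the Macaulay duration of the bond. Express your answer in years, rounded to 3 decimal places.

Periodic yield y = 0.042. Discount each cash flow and weight by its year:
  t   CF        PV=CF/(1+0.042)^t    t·PV
  1        52.50        50.3839        50.3839
  2        52.50        48.3530        96.7061
  3        52.50        46.4041       139.2122
  4        52.50        44.5337       178.1347
  5        52.50        42.7386       213.6932
  6        52.50        41.0160       246.0958
  7     1,052.50       789.1291     5,523.9039
  Σ                  1,062.5584     6,448.1298
Price P = Σ PV = 1,062.5584.
Macaulay duration = Σ(t·PV) / P = 6,448.1298 / 1,062.5584 = 6.06849 years.

6.068 years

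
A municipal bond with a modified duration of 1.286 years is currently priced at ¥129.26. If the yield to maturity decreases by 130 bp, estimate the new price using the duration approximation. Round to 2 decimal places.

¥131.42

Duration approximation: ΔP/P ≈ -D_mod · Δy = -1.286 × (-0.013) = +0.016718.
New price ≈ 129.26 × (1 + 0.016718) = 131.42096868.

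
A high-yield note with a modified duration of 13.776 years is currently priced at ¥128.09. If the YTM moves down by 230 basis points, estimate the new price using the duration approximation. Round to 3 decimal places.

Duration approximation: ΔP/P ≈ -D_mod · Δy = -13.776 × (-0.023) = +0.316848.
New price ≈ 128.09 × (1 + 0.316848) = 168.67506032.

¥168.675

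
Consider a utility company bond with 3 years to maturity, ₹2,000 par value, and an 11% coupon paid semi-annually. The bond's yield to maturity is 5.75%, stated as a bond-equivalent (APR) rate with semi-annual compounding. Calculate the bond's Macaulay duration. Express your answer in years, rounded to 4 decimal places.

2.6619 years

Periodic yield y = 0.02875. Discount each cash flow and weight by its period:
  t   CF        PV=CF/(1+0.02875)^t    t·PV
  1       110.00       106.9259       106.9259
  2       110.00       103.9377       207.8753
  3       110.00       101.0330       303.0989
  4       110.00        98.2095       392.8378
  5       110.00        95.4648       477.3242
  6     2,110.00     1,780.0138    10,680.0827
  Σ                  2,285.5846    12,168.1449
Price P = Σ PV = 2,285.5846.
Macaulay duration = Σ(t·PV) / P = 12,168.1449 / 2,285.5846 = 5.32387 half-year periods.
In years: 5.32387 / 2 = 2.66193 years.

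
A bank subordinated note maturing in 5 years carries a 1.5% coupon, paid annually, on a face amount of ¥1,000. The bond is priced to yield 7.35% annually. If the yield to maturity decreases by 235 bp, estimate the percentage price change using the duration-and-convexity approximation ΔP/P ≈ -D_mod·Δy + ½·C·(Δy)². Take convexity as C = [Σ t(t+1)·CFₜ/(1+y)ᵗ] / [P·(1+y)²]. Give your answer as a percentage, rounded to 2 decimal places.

With y = 0.0735:
  t   CF        PV=CF/(1+0.0735)^t    t·PV        t(t+1)·PV
  1        15.00        13.9730        13.9730          27.9460
  2        15.00        13.0163        26.0326          78.0977
  3        15.00        12.1251        36.3753         145.5011
  4        15.00        11.2949        45.1797         225.8984
  5     1,015.00       711.9603     3,559.8017      21,358.8100
  Σ                    762.3696     3,681.3622      21,836.2532
P = 762.3696; D_Mac = 4.82884 yrs; D_mod = 4.49822 yrs; C = 24.85470.
Duration effect: -4.49822 × (-0.0235) = +0.105708
Convexity effect: 0.5 × 24.85470 × (-0.0235)² = +0.0068630
ΔP/P ≈ +0.105708 + 0.0068630 = +0.112571 = +11.2571%.

+11.26%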